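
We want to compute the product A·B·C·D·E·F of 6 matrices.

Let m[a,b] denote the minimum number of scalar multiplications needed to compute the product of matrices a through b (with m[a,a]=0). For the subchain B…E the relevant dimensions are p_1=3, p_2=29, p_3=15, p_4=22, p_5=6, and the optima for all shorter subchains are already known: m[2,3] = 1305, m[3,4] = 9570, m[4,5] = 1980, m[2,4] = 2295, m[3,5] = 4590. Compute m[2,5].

m[2,5] = min over k∈[2,4] of m[2,k]+m[k+1,5]+p_{1}·p_k·p_{5}.
k=2: 0 + 4590 + 3·29·6 = 5112; k=3: 1305 + 1980 + 3·15·6 = 3555; k=4: 2295 + 0 + 3·22·6 = 2691.
Minimum: 2691 at k=4.

2691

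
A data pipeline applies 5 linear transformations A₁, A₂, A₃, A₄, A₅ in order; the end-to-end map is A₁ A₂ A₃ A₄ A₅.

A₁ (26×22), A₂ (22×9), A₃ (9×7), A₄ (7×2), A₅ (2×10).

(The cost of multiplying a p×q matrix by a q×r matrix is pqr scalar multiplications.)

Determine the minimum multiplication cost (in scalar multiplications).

Adjacent pairs: A₁A₂ = 26·22·9 = 5148; A₂A₃ = 22·9·7 = 1386; A₃A₄ = 9·7·2 = 126; A₄A₅ = 7·2·10 = 140.
Length 3: A₁..A₃: k=1: 0+1386+26·22·7=5390; k=2: 5148+0+26·9·7=6786 → min 5390 | A₂..A₄: k=2: 0+126+22·9·2=522; k=3: 1386+0+22·7·2=1694 → min 522 | A₃..A₅: k=3: 0+140+9·7·10=770; k=4: 126+0+9·2·10=306 → min 306.
Length 4: A₁..A₄: k=1: 0+522+26·22·2=1666; k=2: 5148+126+26·9·2=5742; k=3: 5390+0+26·7·2=5754 → min 1666 | A₂..A₅: k=2: 0+306+22·9·10=2286; k=3: 1386+140+22·7·10=3066; k=4: 522+0+22·2·10=962 → min 962.
Length 5: A₁..A₅: k=1: 0+962+26·22·10=6682; k=2: 5148+306+26·9·10=7794; k=3: 5390+140+26·7·10=7350; k=4: 1666+0+26·2·10=2186 → min 2186.
Optimal order: ((A₁ (A₂ (A₃ A₄))) A₅) with cost 2186.

2186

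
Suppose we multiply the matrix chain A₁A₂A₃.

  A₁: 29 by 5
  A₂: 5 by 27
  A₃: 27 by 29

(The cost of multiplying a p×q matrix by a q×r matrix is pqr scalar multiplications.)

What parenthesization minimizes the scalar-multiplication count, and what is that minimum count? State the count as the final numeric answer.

8120

(A₁(A₂A₃)): cost 8120.
((A₁A₂)A₃): cost 26622.
Optimal: (A₁(A₂A₃)) with cost 8120.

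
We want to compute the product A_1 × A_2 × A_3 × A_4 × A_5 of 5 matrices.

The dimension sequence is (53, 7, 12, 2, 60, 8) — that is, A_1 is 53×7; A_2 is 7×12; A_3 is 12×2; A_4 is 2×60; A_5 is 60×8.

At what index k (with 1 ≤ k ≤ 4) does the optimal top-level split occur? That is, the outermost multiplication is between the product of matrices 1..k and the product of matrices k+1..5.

3

Adjacent pairs: A_1A_2 = 53·7·12 = 4452; A_2A_3 = 7·12·2 = 168; A_3A_4 = 12·2·60 = 1440; A_4A_5 = 2·60·8 = 960.
Length 3: A_1..A_3: k=1: 0+168+53·7·2=910; k=2: 4452+0+53·12·2=5724 → min 910 | A_2..A_4: k=2: 0+1440+7·12·60=6480; k=3: 168+0+7·2·60=1008 → min 1008 | A_3..A_5: k=3: 0+960+12·2·8=1152; k=4: 1440+0+12·60·8=7200 → min 1152.
Length 4: A_1..A_4: k=1: 0+1008+53·7·60=23268; k=2: 4452+1440+53·12·60=44052; k=3: 910+0+53·2·60=7270 → min 7270 | A_2..A_5: k=2: 0+1152+7·12·8=1824; k=3: 168+960+7·2·8=1240; k=4: 1008+0+7·60·8=4368 → min 1240.
Top-level splits: k=1: (A_1..A_1)·(A_2..A_5) → 0+1240+53·7·8 = 4208; k=2: (A_1..A_2)·(A_3..A_5) → 4452+1152+53·12·8 = 10692; k=3: (A_1..A_3)·(A_4..A_5) → 910+960+53·2·8 = 2718; k=4: (A_1..A_4)·(A_5..A_5) → 7270+0+53·60·8 = 32710.
Best split is after A_3, i.e. k = 3.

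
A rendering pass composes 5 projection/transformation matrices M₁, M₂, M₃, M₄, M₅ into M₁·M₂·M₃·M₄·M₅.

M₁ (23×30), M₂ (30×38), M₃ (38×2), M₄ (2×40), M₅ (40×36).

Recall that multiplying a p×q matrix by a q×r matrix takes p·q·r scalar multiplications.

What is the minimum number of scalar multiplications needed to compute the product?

Adjacent pairs: M₁M₂ = 23·30·38 = 26220; M₂M₃ = 30·38·2 = 2280; M₃M₄ = 38·2·40 = 3040; M₄M₅ = 2·40·36 = 2880.
Length 3: M₁..M₃: k=1: 0+2280+23·30·2=3660; k=2: 26220+0+23·38·2=27968 → min 3660 | M₂..M₄: k=2: 0+3040+30·38·40=48640; k=3: 2280+0+30·2·40=4680 → min 4680 | M₃..M₅: k=3: 0+2880+38·2·36=5616; k=4: 3040+0+38·40·36=57760 → min 5616.
Length 4: M₁..M₄: k=1: 0+4680+23·30·40=32280; k=2: 26220+3040+23·38·40=64220; k=3: 3660+0+23·2·40=5500 → min 5500 | M₂..M₅: k=2: 0+5616+30·38·36=46656; k=3: 2280+2880+30·2·36=7320; k=4: 4680+0+30·40·36=47880 → min 7320.
Length 5: M₁..M₅: k=1: 0+7320+23·30·36=32160; k=2: 26220+5616+23·38·36=63300; k=3: 3660+2880+23·2·36=8196; k=4: 5500+0+23·40·36=38620 → min 8196.
Optimal order: ((M₁·(M₂·M₃))·(M₄·M₅)) with cost 8196.

8196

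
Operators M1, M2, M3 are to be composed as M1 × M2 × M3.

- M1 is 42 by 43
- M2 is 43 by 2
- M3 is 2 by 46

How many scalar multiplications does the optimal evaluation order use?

7476

Order (M1 × (M2 × M3)): (M2 × M3): 43×2 by 2×46 → 43×46, cost 43·2·46 = 3956; (M1 × (M2 × M3)): 42×43 by 43×46 → 42×46, cost 42·43·46 = 83076; cumulative 87032. Total 87032.
Order ((M1 × M2) × M3): (M1 × M2): 42×43 by 43×2 → 42×2, cost 42·43·2 = 3612; ((M1 × M2) × M3): 42×2 by 2×46 → 42×46, cost 42·2·46 = 3864; cumulative 7476. Total 7476.
Minimum: 7476.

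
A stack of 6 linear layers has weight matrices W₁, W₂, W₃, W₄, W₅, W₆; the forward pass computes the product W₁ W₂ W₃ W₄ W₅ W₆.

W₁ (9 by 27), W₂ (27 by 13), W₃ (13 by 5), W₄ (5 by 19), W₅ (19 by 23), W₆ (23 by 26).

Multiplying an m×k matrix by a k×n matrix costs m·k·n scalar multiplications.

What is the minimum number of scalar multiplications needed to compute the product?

Adjacent pairs: W₁W₂ = 9·27·13 = 3159; W₂W₃ = 27·13·5 = 1755; W₃W₄ = 13·5·19 = 1235; W₄W₅ = 5·19·23 = 2185; W₅W₆ = 19·23·26 = 11362.
Length 3: W₁..W₃: k=1: 0+1755+9·27·5=2970; k=2: 3159+0+9·13·5=3744 → min 2970 | W₂..W₄: k=2: 0+1235+27·13·19=7904; k=3: 1755+0+27·5·19=4320 → min 4320 | W₃..W₅: k=3: 0+2185+13·5·23=3680; k=4: 1235+0+13·19·23=6916 → min 3680 | W₄..W₆: k=4: 0+11362+5·19·26=13832; k=5: 2185+0+5·23·26=5175 → min 5175.
Length 4: W₁..W₄: k=1: 0+4320+9·27·19=8937; k=2: 3159+1235+9·13·19=6617; k=3: 2970+0+9·5·19=3825 → min 3825 | W₂..W₅: k=2: 0+3680+27·13·23=11753; k=3: 1755+2185+27·5·23=7045; k=4: 4320+0+27·19·23=16119 → min 7045 | W₃..W₆: k=3: 0+5175+13·5·26=6865; k=4: 1235+11362+13·19·26=19019; k=5: 3680+0+13·23·26=11454 → min 6865.
Length 5: W₁..W₅: k=1: 0+7045+9·27·23=12634; k=2: 3159+3680+9·13·23=9530; k=3: 2970+2185+9·5·23=6190; k=4: 3825+0+9·19·23=7758 → min 6190 | W₂..W₆: k=2: 0+6865+27·13·26=15991; k=3: 1755+5175+27·5·26=10440; k=4: 4320+11362+27·19·26=29020; k=5: 7045+0+27·23·26=23191 → min 10440.
Length 6: W₁..W₆: k=1: 0+10440+9·27·26=16758; k=2: 3159+6865+9·13·26=13066; k=3: 2970+5175+9·5·26=9315; k=4: 3825+11362+9·19·26=19633; k=5: 6190+0+9·23·26=11572 → min 9315.
Optimal order: ((W₁ (W₂ W₃)) ((W₄ W₅) W₆)) with cost 9315.

9315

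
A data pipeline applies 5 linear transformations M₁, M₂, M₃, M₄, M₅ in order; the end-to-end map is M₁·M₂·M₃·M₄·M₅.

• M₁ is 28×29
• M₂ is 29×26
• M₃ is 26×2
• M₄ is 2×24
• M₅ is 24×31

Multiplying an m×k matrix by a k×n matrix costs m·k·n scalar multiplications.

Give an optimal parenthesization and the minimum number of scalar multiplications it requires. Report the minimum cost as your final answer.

6356

Adjacent pairs: M₁M₂ = 28·29·26 = 21112; M₂M₃ = 29·26·2 = 1508; M₃M₄ = 26·2·24 = 1248; M₄M₅ = 2·24·31 = 1488.
Length 3: M₁..M₃: k=1: 0+1508+28·29·2=3132; k=2: 21112+0+28·26·2=22568 → min 3132 | M₂..M₄: k=2: 0+1248+29·26·24=19344; k=3: 1508+0+29·2·24=2900 → min 2900 | M₃..M₅: k=3: 0+1488+26·2·31=3100; k=4: 1248+0+26·24·31=20592 → min 3100.
Length 4: M₁..M₄: k=1: 0+2900+28·29·24=22388; k=2: 21112+1248+28·26·24=39832; k=3: 3132+0+28·2·24=4476 → min 4476 | M₂..M₅: k=2: 0+3100+29·26·31=26474; k=3: 1508+1488+29·2·31=4794; k=4: 2900+0+29·24·31=24476 → min 4794.
Length 5: M₁..M₅: k=1: 0+4794+28·29·31=29966; k=2: 21112+3100+28·26·31=46780; k=3: 3132+1488+28·2·31=6356; k=4: 4476+0+28·24·31=25308 → min 6356.
Optimal parenthesization: ((M₁·(M₂·M₃))·(M₄·M₅)) with cost 6356.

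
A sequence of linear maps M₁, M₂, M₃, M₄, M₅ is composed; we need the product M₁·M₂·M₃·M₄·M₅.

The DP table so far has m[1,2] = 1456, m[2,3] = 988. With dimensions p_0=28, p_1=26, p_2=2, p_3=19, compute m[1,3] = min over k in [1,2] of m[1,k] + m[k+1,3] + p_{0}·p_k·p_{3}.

m[1,3] = min over k∈[1,2] of m[1,k]+m[k+1,3]+p_{0}·p_k·p_{3}.
k=1: 0 + 988 + 28·26·19 = 14820; k=2: 1456 + 0 + 28·2·19 = 2520.
Minimum: 2520 at k=2.

2520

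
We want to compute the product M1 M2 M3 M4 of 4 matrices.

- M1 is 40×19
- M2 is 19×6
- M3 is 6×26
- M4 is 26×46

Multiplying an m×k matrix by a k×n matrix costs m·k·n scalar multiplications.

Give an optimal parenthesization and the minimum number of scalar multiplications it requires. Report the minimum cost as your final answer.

Adjacent pairs: M1M2 = 40·19·6 = 4560; M2M3 = 19·6·26 = 2964; M3M4 = 6·26·46 = 7176.
Length 3: M1..M3: k=1: 0+2964+40·19·26=22724; k=2: 4560+0+40·6·26=10800 → min 10800 | M2..M4: k=2: 0+7176+19·6·46=12420; k=3: 2964+0+19·26·46=25688 → min 12420.
Length 4: M1..M4: k=1: 0+12420+40·19·46=47380; k=2: 4560+7176+40·6·46=22776; k=3: 10800+0+40·26·46=58640 → min 22776.
Optimal parenthesization: ((M1 M2) (M3 M4)) with cost 22776.

22776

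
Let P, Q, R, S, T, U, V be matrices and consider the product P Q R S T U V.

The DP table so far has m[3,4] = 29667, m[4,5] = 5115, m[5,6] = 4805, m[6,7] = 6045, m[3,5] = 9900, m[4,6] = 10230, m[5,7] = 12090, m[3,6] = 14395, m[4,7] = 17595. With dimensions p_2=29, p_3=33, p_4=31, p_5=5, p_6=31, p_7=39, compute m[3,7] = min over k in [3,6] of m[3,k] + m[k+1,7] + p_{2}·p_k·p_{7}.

m[3,7] = min over k∈[3,6] of m[3,k]+m[k+1,7]+p_{2}·p_k·p_{7}.
k=3: 0 + 17595 + 29·33·39 = 54918; k=4: 29667 + 12090 + 29·31·39 = 76818; k=5: 9900 + 6045 + 29·5·39 = 21600; k=6: 14395 + 0 + 29·31·39 = 49456.
Minimum: 21600 at k=5.

21600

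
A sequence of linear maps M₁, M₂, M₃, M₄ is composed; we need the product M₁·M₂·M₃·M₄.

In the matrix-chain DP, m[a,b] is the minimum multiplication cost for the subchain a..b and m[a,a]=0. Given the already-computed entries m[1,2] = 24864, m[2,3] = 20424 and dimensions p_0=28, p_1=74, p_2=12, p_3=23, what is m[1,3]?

m[1,3] = min over k∈[1,2] of m[1,k]+m[k+1,3]+p_{0}·p_k·p_{3}.
k=1: 0 + 20424 + 28·74·23 = 68080; k=2: 24864 + 0 + 28·12·23 = 32592.
Minimum: 32592 at k=2.

32592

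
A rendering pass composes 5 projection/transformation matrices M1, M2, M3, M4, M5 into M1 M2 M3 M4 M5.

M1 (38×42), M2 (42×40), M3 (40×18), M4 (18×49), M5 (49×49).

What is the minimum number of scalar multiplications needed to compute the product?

Adjacent pairs: M1M2 = 38·42·40 = 63840; M2M3 = 42·40·18 = 30240; M3M4 = 40·18·49 = 35280; M4M5 = 18·49·49 = 43218.
Length 3: M1..M3: k=1: 0+30240+38·42·18=58968; k=2: 63840+0+38·40·18=91200 → min 58968 | M2..M4: k=2: 0+35280+42·40·49=117600; k=3: 30240+0+42·18·49=67284 → min 67284 | M3..M5: k=3: 0+43218+40·18·49=78498; k=4: 35280+0+40·49·49=131320 → min 78498.
Length 4: M1..M4: k=1: 0+67284+38·42·49=145488; k=2: 63840+35280+38·40·49=173600; k=3: 58968+0+38·18·49=92484 → min 92484 | M2..M5: k=2: 0+78498+42·40·49=160818; k=3: 30240+43218+42·18·49=110502; k=4: 67284+0+42·49·49=168126 → min 110502.
Length 5: M1..M5: k=1: 0+110502+38·42·49=188706; k=2: 63840+78498+38·40·49=216818; k=3: 58968+43218+38·18·49=135702; k=4: 92484+0+38·49·49=183722 → min 135702.
Optimal order: ((M1 (M2 M3)) (M4 M5)) with cost 135702.

135702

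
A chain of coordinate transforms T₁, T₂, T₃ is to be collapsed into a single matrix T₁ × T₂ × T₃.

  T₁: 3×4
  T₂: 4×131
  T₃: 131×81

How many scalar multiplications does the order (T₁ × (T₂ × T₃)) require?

(T₂ × T₃): 4×131 by 131×81 → 4×81, cost 4·131·81 = 42444
(T₁ × (T₂ × T₃)): 3×4 by 4×81 → 3×81, cost 3·4·81 = 972; cumulative 43416
Total: 43416 scalar multiplications.

43416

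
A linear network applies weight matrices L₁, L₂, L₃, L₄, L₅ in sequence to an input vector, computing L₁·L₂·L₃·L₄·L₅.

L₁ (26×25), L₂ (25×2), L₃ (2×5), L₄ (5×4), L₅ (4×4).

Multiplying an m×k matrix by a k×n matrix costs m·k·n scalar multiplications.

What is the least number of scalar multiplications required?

1580

Adjacent pairs: L₁L₂ = 26·25·2 = 1300; L₂L₃ = 25·2·5 = 250; L₃L₄ = 2·5·4 = 40; L₄L₅ = 5·4·4 = 80.
Length 3: L₁..L₃: k=1: 0+250+26·25·5=3500; k=2: 1300+0+26·2·5=1560 → min 1560 | L₂..L₄: k=2: 0+40+25·2·4=240; k=3: 250+0+25·5·4=750 → min 240 | L₃..L₅: k=3: 0+80+2·5·4=120; k=4: 40+0+2·4·4=72 → min 72.
Length 4: L₁..L₄: k=1: 0+240+26·25·4=2840; k=2: 1300+40+26·2·4=1548; k=3: 1560+0+26·5·4=2080 → min 1548 | L₂..L₅: k=2: 0+72+25·2·4=272; k=3: 250+80+25·5·4=830; k=4: 240+0+25·4·4=640 → min 272.
Length 5: L₁..L₅: k=1: 0+272+26·25·4=2872; k=2: 1300+72+26·2·4=1580; k=3: 1560+80+26·5·4=2160; k=4: 1548+0+26·4·4=1964 → min 1580.
Optimal order: ((L₁·L₂)·((L₃·L₄)·L₅)) with cost 1580.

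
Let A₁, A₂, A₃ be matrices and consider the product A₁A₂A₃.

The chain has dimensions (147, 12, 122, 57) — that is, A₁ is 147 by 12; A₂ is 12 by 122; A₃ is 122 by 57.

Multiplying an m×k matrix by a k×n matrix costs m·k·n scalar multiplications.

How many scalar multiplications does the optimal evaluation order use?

Order (A₁(A₂A₃)): (A₂A₃): 12×122 by 122×57 → 12×57, cost 12·122·57 = 83448; (A₁(A₂A₃)): 147×12 by 12×57 → 147×57, cost 147·12·57 = 100548; cumulative 183996. Total 183996.
Order ((A₁A₂)A₃): (A₁A₂): 147×12 by 12×122 → 147×122, cost 147·12·122 = 215208; ((A₁A₂)A₃): 147×122 by 122×57 → 147×57, cost 147·122·57 = 1022238; cumulative 1237446. Total 1237446.
Minimum: 183996.

183996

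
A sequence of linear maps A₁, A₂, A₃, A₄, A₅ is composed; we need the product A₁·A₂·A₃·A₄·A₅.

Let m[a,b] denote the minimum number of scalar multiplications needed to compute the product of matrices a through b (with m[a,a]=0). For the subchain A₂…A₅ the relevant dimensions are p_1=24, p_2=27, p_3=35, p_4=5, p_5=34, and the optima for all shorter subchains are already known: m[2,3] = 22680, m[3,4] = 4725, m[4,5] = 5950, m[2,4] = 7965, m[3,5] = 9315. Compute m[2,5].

m[2,5] = min over k∈[2,4] of m[2,k]+m[k+1,5]+p_{1}·p_k·p_{5}.
k=2: 0 + 9315 + 24·27·34 = 31347; k=3: 22680 + 5950 + 24·35·34 = 57190; k=4: 7965 + 0 + 24·5·34 = 12045.
Minimum: 12045 at k=4.

12045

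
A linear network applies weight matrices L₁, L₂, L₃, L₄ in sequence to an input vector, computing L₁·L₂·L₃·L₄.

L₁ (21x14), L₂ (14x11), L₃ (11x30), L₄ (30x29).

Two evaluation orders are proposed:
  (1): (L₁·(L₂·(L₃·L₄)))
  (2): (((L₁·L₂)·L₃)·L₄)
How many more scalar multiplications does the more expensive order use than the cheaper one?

5872

Order (1) = (L₁·(L₂·(L₃·L₄))): (L₃·L₄): 11×30 by 30×29 → 11×29, cost 11·30·29 = 9570; (L₂·(L₃·L₄)): 14×11 by 11×29 → 14×29, cost 14·11·29 = 4466; cumulative 14036; (L₁·(L₂·(L₃·L₄))): 21×14 by 14×29 → 21×29, cost 21·14·29 = 8526; cumulative 22562. Total 22562.
Order (2) = (((L₁·L₂)·L₃)·L₄): (L₁·L₂): 21×14 by 14×11 → 21×11, cost 21·14·11 = 3234; ((L₁·L₂)·L₃): 21×11 by 11×30 → 21×30, cost 21·11·30 = 6930; cumulative 10164; (((L₁·L₂)·L₃)·L₄): 21×30 by 30×29 → 21×29, cost 21·30·29 = 18270; cumulative 28434. Total 28434.
Difference: |22562 − 28434| = 5872.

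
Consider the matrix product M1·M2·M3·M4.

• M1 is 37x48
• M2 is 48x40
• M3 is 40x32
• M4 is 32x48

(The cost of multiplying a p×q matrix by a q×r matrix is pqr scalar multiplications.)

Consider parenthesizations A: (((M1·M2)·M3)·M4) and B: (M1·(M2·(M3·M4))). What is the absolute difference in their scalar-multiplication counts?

63616

Order A = (((M1·M2)·M3)·M4): (M1·M2): 37×48 by 48×40 → 37×40, cost 37·48·40 = 71040; ((M1·M2)·M3): 37×40 by 40×32 → 37×32, cost 37·40·32 = 47360; cumulative 118400; (((M1·M2)·M3)·M4): 37×32 by 32×48 → 37×48, cost 37·32·48 = 56832; cumulative 175232. Total 175232.
Order B = (M1·(M2·(M3·M4))): (M3·M4): 40×32 by 32×48 → 40×48, cost 40·32·48 = 61440; (M2·(M3·M4)): 48×40 by 40×48 → 48×48, cost 48·40·48 = 92160; cumulative 153600; (M1·(M2·(M3·M4))): 37×48 by 48×48 → 37×48, cost 37·48·48 = 85248; cumulative 238848. Total 238848.
Difference: |175232 − 238848| = 63616.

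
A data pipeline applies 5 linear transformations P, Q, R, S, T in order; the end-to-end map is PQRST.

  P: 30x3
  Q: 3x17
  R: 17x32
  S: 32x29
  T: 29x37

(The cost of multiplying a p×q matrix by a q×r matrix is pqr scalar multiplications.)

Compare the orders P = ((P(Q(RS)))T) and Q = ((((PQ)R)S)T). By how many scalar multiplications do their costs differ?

25825

Order P = ((P(Q(RS)))T): (RS): 17×32 by 32×29 → 17×29, cost 17·32·29 = 15776; (Q(RS)): 3×17 by 17×29 → 3×29, cost 3·17·29 = 1479; cumulative 17255; (P(Q(RS))): 30×3 by 3×29 → 30×29, cost 30·3·29 = 2610; cumulative 19865; ((P(Q(RS)))T): 30×29 by 29×37 → 30×37, cost 30·29·37 = 32190; cumulative 52055. Total 52055.
Order Q = ((((PQ)R)S)T): (PQ): 30×3 by 3×17 → 30×17, cost 30·3·17 = 1530; ((PQ)R): 30×17 by 17×32 → 30×32, cost 30·17·32 = 16320; cumulative 17850; (((PQ)R)S): 30×32 by 32×29 → 30×29, cost 30·32·29 = 27840; cumulative 45690; ((((PQ)R)S)T): 30×29 by 29×37 → 30×37, cost 30·29·37 = 32190; cumulative 77880. Total 77880.
Difference: |52055 − 77880| = 25825.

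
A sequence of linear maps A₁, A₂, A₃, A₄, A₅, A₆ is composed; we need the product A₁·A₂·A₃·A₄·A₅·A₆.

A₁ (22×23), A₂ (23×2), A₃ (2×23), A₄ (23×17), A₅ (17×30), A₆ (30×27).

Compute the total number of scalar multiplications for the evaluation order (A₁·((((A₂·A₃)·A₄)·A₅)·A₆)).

(A₂·A₃): 23×2 by 2×23 → 23×23, cost 23·2·23 = 1058
((A₂·A₃)·A₄): 23×23 by 23×17 → 23×17, cost 23·23·17 = 8993; cumulative 10051
(((A₂·A₃)·A₄)·A₅): 23×17 by 17×30 → 23×30, cost 23·17·30 = 11730; cumulative 21781
((((A₂·A₃)·A₄)·A₅)·A₆): 23×30 by 30×27 → 23×27, cost 23·30·27 = 18630; cumulative 40411
(A₁·((((A₂·A₃)·A₄)·A₅)·A₆)): 22×23 by 23×27 → 22×27, cost 22·23·27 = 13662; cumulative 54073
Total: 54073 scalar multiplications.

54073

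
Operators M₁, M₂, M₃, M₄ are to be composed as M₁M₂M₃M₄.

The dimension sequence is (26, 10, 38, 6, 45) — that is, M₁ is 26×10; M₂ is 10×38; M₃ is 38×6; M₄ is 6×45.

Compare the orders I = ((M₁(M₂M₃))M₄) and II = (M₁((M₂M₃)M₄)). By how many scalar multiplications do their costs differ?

Order I = ((M₁(M₂M₃))M₄): (M₂M₃): 10×38 by 38×6 → 10×6, cost 10·38·6 = 2280; (M₁(M₂M₃)): 26×10 by 10×6 → 26×6, cost 26·10·6 = 1560; cumulative 3840; ((M₁(M₂M₃))M₄): 26×6 by 6×45 → 26×45, cost 26·6·45 = 7020; cumulative 10860. Total 10860.
Order II = (M₁((M₂M₃)M₄)): (M₂M₃): 10×38 by 38×6 → 10×6, cost 10·38·6 = 2280; ((M₂M₃)M₄): 10×6 by 6×45 → 10×45, cost 10·6·45 = 2700; cumulative 4980; (M₁((M₂M₃)M₄)): 26×10 by 10×45 → 26×45, cost 26·10·45 = 11700; cumulative 16680. Total 16680.
Difference: |10860 − 16680| = 5820.

5820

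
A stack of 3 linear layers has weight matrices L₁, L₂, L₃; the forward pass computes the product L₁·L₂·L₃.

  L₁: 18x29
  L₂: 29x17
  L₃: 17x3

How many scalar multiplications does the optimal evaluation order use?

3045

Order (L₁·(L₂·L₃)): (L₂·L₃): 29×17 by 17×3 → 29×3, cost 29·17·3 = 1479; (L₁·(L₂·L₃)): 18×29 by 29×3 → 18×3, cost 18·29·3 = 1566; cumulative 3045. Total 3045.
Order ((L₁·L₂)·L₃): (L₁·L₂): 18×29 by 29×17 → 18×17, cost 18·29·17 = 8874; ((L₁·L₂)·L₃): 18×17 by 17×3 → 18×3, cost 18·17·3 = 918; cumulative 9792. Total 9792.
Minimum: 3045.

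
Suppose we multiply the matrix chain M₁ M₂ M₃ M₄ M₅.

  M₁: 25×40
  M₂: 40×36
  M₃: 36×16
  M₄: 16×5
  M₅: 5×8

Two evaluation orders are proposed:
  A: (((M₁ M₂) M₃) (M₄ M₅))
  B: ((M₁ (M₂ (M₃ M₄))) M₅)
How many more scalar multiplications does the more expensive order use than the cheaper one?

Order A = (((M₁ M₂) M₃) (M₄ M₅)): (M₁ M₂): 25×40 by 40×36 → 25×36, cost 25·40·36 = 36000; ((M₁ M₂) M₃): 25×36 by 36×16 → 25×16, cost 25·36·16 = 14400; cumulative 50400; (M₄ M₅): 16×5 by 5×8 → 16×8, cost 16·5·8 = 640; (((M₁ M₂) M₃) (M₄ M₅)): 25×16 by 16×8 → 25×8, cost 25·16·8 = 3200; cumulative 54240. Total 54240.
Order B = ((M₁ (M₂ (M₃ M₄))) M₅): (M₃ M₄): 36×16 by 16×5 → 36×5, cost 36·16·5 = 2880; (M₂ (M₃ M₄)): 40×36 by 36×5 → 40×5, cost 40·36·5 = 7200; cumulative 10080; (M₁ (M₂ (M₃ M₄))): 25×40 by 40×5 → 25×5, cost 25·40·5 = 5000; cumulative 15080; ((M₁ (M₂ (M₃ M₄))) M₅): 25×5 by 5×8 → 25×8, cost 25·5·8 = 1000; cumulative 16080. Total 16080.
Difference: |54240 − 16080| = 38160.

38160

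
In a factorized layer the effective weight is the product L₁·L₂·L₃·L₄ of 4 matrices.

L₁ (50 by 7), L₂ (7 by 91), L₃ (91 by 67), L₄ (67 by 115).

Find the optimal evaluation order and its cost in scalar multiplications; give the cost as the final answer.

Adjacent pairs: L₁L₂ = 50·7·91 = 31850; L₂L₃ = 7·91·67 = 42679; L₃L₄ = 91·67·115 = 701155.
Length 3: L₁..L₃: k=1: 0+42679+50·7·67=66129; k=2: 31850+0+50·91·67=336700 → min 66129 | L₂..L₄: k=2: 0+701155+7·91·115=774410; k=3: 42679+0+7·67·115=96614 → min 96614.
Length 4: L₁..L₄: k=1: 0+96614+50·7·115=136864; k=2: 31850+701155+50·91·115=1256255; k=3: 66129+0+50·67·115=451379 → min 136864.
Optimal parenthesization: (L₁·((L₂·L₃)·L₄)) with cost 136864.

136864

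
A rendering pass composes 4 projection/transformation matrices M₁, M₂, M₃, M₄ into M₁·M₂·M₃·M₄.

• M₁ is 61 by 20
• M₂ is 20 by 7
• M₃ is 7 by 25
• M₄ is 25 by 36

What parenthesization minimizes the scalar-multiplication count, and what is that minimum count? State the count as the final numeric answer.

30212

Adjacent pairs: M₁M₂ = 61·20·7 = 8540; M₂M₃ = 20·7·25 = 3500; M₃M₄ = 7·25·36 = 6300.
Length 3: M₁..M₃: k=1: 0+3500+61·20·25=34000; k=2: 8540+0+61·7·25=19215 → min 19215 | M₂..M₄: k=2: 0+6300+20·7·36=11340; k=3: 3500+0+20·25·36=21500 → min 11340.
Length 4: M₁..M₄: k=1: 0+11340+61·20·36=55260; k=2: 8540+6300+61·7·36=30212; k=3: 19215+0+61·25·36=74115 → min 30212.
Optimal parenthesization: ((M₁·M₂)·(M₃·M₄)) with cost 30212.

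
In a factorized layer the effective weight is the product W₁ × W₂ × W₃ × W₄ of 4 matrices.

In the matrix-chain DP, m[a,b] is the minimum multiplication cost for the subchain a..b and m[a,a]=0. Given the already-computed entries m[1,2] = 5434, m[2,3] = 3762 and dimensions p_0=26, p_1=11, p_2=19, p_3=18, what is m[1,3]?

8910

m[1,3] = min over k∈[1,2] of m[1,k]+m[k+1,3]+p_{0}·p_k·p_{3}.
k=1: 0 + 3762 + 26·11·18 = 8910; k=2: 5434 + 0 + 26·19·18 = 14326.
Minimum: 8910 at k=1.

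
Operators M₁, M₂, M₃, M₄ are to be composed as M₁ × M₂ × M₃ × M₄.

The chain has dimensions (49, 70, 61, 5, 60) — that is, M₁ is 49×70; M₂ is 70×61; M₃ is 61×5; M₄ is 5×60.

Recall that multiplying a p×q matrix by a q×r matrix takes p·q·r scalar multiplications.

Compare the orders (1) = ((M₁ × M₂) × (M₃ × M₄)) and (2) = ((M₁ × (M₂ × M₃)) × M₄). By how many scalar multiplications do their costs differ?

353670

Order (1) = ((M₁ × M₂) × (M₃ × M₄)): (M₁ × M₂): 49×70 by 70×61 → 49×61, cost 49·70·61 = 209230; (M₃ × M₄): 61×5 by 5×60 → 61×60, cost 61·5·60 = 18300; ((M₁ × M₂) × (M₃ × M₄)): 49×61 by 61×60 → 49×60, cost 49·61·60 = 179340; cumulative 406870. Total 406870.
Order (2) = ((M₁ × (M₂ × M₃)) × M₄): (M₂ × M₃): 70×61 by 61×5 → 70×5, cost 70·61·5 = 21350; (M₁ × (M₂ × M₃)): 49×70 by 70×5 → 49×5, cost 49·70·5 = 17150; cumulative 38500; ((M₁ × (M₂ × M₃)) × M₄): 49×5 by 5×60 → 49×60, cost 49·5·60 = 14700; cumulative 53200. Total 53200.
Difference: |406870 − 53200| = 353670.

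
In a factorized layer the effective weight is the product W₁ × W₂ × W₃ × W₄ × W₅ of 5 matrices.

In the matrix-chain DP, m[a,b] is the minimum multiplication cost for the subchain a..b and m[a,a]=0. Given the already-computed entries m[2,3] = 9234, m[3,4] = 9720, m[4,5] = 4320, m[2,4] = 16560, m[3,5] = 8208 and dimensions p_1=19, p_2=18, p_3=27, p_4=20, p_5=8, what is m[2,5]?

m[2,5] = min over k∈[2,4] of m[2,k]+m[k+1,5]+p_{1}·p_k·p_{5}.
k=2: 0 + 8208 + 19·18·8 = 10944; k=3: 9234 + 4320 + 19·27·8 = 17658; k=4: 16560 + 0 + 19·20·8 = 19600.
Minimum: 10944 at k=2.

10944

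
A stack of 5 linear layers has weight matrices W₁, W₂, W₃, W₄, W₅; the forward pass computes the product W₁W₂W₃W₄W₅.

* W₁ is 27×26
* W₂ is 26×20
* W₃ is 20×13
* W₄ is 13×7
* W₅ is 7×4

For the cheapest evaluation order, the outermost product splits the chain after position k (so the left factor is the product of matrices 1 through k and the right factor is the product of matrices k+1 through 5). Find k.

1

Adjacent pairs: W₁W₂ = 27·26·20 = 14040; W₂W₃ = 26·20·13 = 6760; W₃W₄ = 20·13·7 = 1820; W₄W₅ = 13·7·4 = 364.
Length 3: W₁..W₃: k=1: 0+6760+27·26·13=15886; k=2: 14040+0+27·20·13=21060 → min 15886 | W₂..W₄: k=2: 0+1820+26·20·7=5460; k=3: 6760+0+26·13·7=9126 → min 5460 | W₃..W₅: k=3: 0+364+20·13·4=1404; k=4: 1820+0+20·7·4=2380 → min 1404.
Length 4: W₁..W₄: k=1: 0+5460+27·26·7=10374; k=2: 14040+1820+27·20·7=19640; k=3: 15886+0+27·13·7=18343 → min 10374 | W₂..W₅: k=2: 0+1404+26·20·4=3484; k=3: 6760+364+26·13·4=8476; k=4: 5460+0+26·7·4=6188 → min 3484.
Top-level splits: k=1: (W₁..W₁)·(W₂..W₅) → 0+3484+27·26·4 = 6292; k=2: (W₁..W₂)·(W₃..W₅) → 14040+1404+27·20·4 = 17604; k=3: (W₁..W₃)·(W₄..W₅) → 15886+364+27·13·4 = 17654; k=4: (W₁..W₄)·(W₅..W₅) → 10374+0+27·7·4 = 11130.
Best split is after W₁, i.e. k = 1.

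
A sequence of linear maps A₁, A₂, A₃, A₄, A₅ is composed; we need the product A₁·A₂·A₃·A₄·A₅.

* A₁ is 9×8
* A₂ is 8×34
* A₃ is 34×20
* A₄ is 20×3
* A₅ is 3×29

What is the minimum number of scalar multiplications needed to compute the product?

3855

Adjacent pairs: A₁A₂ = 9·8·34 = 2448; A₂A₃ = 8·34·20 = 5440; A₃A₄ = 34·20·3 = 2040; A₄A₅ = 20·3·29 = 1740.
Length 3: A₁..A₃: k=1: 0+5440+9·8·20=6880; k=2: 2448+0+9·34·20=8568 → min 6880 | A₂..A₄: k=2: 0+2040+8·34·3=2856; k=3: 5440+0+8·20·3=5920 → min 2856 | A₃..A₅: k=3: 0+1740+34·20·29=21460; k=4: 2040+0+34·3·29=4998 → min 4998.
Length 4: A₁..A₄: k=1: 0+2856+9·8·3=3072; k=2: 2448+2040+9·34·3=5406; k=3: 6880+0+9·20·3=7420 → min 3072 | A₂..A₅: k=2: 0+4998+8·34·29=12886; k=3: 5440+1740+8·20·29=11820; k=4: 2856+0+8·3·29=3552 → min 3552.
Length 5: A₁..A₅: k=1: 0+3552+9·8·29=5640; k=2: 2448+4998+9·34·29=16320; k=3: 6880+1740+9·20·29=13840; k=4: 3072+0+9·3·29=3855 → min 3855.
Optimal order: ((A₁·(A₂·(A₃·A₄)))·A₅) with cost 3855.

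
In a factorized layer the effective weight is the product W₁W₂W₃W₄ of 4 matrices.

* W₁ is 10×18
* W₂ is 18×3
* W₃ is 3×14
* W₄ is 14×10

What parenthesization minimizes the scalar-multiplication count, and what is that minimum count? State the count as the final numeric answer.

Adjacent pairs: W₁W₂ = 10·18·3 = 540; W₂W₃ = 18·3·14 = 756; W₃W₄ = 3·14·10 = 420.
Length 3: W₁..W₃: k=1: 0+756+10·18·14=3276; k=2: 540+0+10·3·14=960 → min 960 | W₂..W₄: k=2: 0+420+18·3·10=960; k=3: 756+0+18·14·10=3276 → min 960.
Length 4: W₁..W₄: k=1: 0+960+10·18·10=2760; k=2: 540+420+10·3·10=1260; k=3: 960+0+10·14·10=2360 → min 1260.
Optimal parenthesization: ((W₁W₂)(W₃W₄)) with cost 1260.

1260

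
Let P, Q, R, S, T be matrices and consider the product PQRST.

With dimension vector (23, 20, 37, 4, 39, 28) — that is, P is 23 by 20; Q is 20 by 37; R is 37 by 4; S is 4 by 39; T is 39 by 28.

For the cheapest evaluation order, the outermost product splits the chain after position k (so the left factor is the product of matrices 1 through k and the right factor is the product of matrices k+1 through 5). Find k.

Adjacent pairs: PQ = 23·20·37 = 17020; QR = 20·37·4 = 2960; RS = 37·4·39 = 5772; ST = 4·39·28 = 4368.
Length 3: P..R: k=1: 0+2960+23·20·4=4800; k=2: 17020+0+23·37·4=20424 → min 4800 | Q..S: k=2: 0+5772+20·37·39=34632; k=3: 2960+0+20·4·39=6080 → min 6080 | R..T: k=3: 0+4368+37·4·28=8512; k=4: 5772+0+37·39·28=46176 → min 8512.
Length 4: P..S: k=1: 0+6080+23·20·39=24020; k=2: 17020+5772+23·37·39=55981; k=3: 4800+0+23·4·39=8388 → min 8388 | Q..T: k=2: 0+8512+20·37·28=29232; k=3: 2960+4368+20·4·28=9568; k=4: 6080+0+20·39·28=27920 → min 9568.
Top-level splits: k=1: (P..P)·(Q..T) → 0+9568+23·20·28 = 22448; k=2: (P..Q)·(R..T) → 17020+8512+23·37·28 = 49360; k=3: (P..R)·(S..T) → 4800+4368+23·4·28 = 11744; k=4: (P..S)·(T..T) → 8388+0+23·39·28 = 33504.
Best split is after R, i.e. k = 3.

3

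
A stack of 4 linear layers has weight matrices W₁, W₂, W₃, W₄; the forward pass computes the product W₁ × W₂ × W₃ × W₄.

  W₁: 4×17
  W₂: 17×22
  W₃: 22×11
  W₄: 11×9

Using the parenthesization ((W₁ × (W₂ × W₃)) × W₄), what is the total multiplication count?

(W₂ × W₃): 17×22 by 22×11 → 17×11, cost 17·22·11 = 4114
(W₁ × (W₂ × W₃)): 4×17 by 17×11 → 4×11, cost 4·17·11 = 748; cumulative 4862
((W₁ × (W₂ × W₃)) × W₄): 4×11 by 11×9 → 4×9, cost 4·11·9 = 396; cumulative 5258
Total: 5258 scalar multiplications.

5258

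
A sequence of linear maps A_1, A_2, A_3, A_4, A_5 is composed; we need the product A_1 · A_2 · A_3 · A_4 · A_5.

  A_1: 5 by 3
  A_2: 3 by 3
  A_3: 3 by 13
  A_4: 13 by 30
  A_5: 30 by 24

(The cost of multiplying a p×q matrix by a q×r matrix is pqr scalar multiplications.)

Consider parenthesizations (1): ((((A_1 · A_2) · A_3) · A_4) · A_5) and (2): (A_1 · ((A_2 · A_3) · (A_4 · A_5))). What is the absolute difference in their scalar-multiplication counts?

Order (1) = ((((A_1 · A_2) · A_3) · A_4) · A_5): (A_1 · A_2): 5×3 by 3×3 → 5×3, cost 5·3·3 = 45; ((A_1 · A_2) · A_3): 5×3 by 3×13 → 5×13, cost 5·3·13 = 195; cumulative 240; (((A_1 · A_2) · A_3) · A_4): 5×13 by 13×30 → 5×30, cost 5·13·30 = 1950; cumulative 2190; ((((A_1 · A_2) · A_3) · A_4) · A_5): 5×30 by 30×24 → 5×24, cost 5·30·24 = 3600; cumulative 5790. Total 5790.
Order (2) = (A_1 · ((A_2 · A_3) · (A_4 · A_5))): (A_2 · A_3): 3×3 by 3×13 → 3×13, cost 3·3·13 = 117; (A_4 · A_5): 13×30 by 30×24 → 13×24, cost 13·30·24 = 9360; ((A_2 · A_3) · (A_4 · A_5)): 3×13 by 13×24 → 3×24, cost 3·13·24 = 936; cumulative 10413; (A_1 · ((A_2 · A_3) · (A_4 · A_5))): 5×3 by 3×24 → 5×24, cost 5·3·24 = 360; cumulative 10773. Total 10773.
Difference: |5790 − 10773| = 4983.

4983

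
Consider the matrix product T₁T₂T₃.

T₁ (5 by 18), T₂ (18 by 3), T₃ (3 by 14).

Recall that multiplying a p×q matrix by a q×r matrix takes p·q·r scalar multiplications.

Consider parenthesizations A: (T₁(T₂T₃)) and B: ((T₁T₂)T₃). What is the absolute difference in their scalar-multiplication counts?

1536

Order A = (T₁(T₂T₃)): (T₂T₃): 18×3 by 3×14 → 18×14, cost 18·3·14 = 756; (T₁(T₂T₃)): 5×18 by 18×14 → 5×14, cost 5·18·14 = 1260; cumulative 2016. Total 2016.
Order B = ((T₁T₂)T₃): (T₁T₂): 5×18 by 18×3 → 5×3, cost 5·18·3 = 270; ((T₁T₂)T₃): 5×3 by 3×14 → 5×14, cost 5·3·14 = 210; cumulative 480. Total 480.
Difference: |2016 − 480| = 1536.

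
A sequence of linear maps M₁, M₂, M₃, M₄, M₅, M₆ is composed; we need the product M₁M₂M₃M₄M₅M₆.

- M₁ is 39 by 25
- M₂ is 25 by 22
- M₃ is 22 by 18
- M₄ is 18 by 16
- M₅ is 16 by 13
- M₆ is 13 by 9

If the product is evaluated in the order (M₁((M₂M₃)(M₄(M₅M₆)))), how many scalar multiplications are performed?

(M₂M₃): 25×22 by 22×18 → 25×18, cost 25·22·18 = 9900
(M₅M₆): 16×13 by 13×9 → 16×9, cost 16·13·9 = 1872
(M₄(M₅M₆)): 18×16 by 16×9 → 18×9, cost 18·16·9 = 2592; cumulative 4464
((M₂M₃)(M₄(M₅M₆))): 25×18 by 18×9 → 25×9, cost 25·18·9 = 4050; cumulative 18414
(M₁((M₂M₃)(M₄(M₅M₆)))): 39×25 by 25×9 → 39×9, cost 39·25·9 = 8775; cumulative 27189
Total: 27189 scalar multiplications.

27189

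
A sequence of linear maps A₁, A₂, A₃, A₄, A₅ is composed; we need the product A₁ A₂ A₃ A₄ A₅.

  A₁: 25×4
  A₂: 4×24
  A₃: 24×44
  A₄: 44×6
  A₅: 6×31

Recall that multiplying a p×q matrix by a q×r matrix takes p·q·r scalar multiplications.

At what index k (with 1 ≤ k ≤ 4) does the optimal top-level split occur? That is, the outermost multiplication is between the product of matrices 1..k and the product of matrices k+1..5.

Adjacent pairs: A₁A₂ = 25·4·24 = 2400; A₂A₃ = 4·24·44 = 4224; A₃A₄ = 24·44·6 = 6336; A₄A₅ = 44·6·31 = 8184.
Length 3: A₁..A₃: k=1: 0+4224+25·4·44=8624; k=2: 2400+0+25·24·44=28800 → min 8624 | A₂..A₄: k=2: 0+6336+4·24·6=6912; k=3: 4224+0+4·44·6=5280 → min 5280 | A₃..A₅: k=3: 0+8184+24·44·31=40920; k=4: 6336+0+24·6·31=10800 → min 10800.
Length 4: A₁..A₄: k=1: 0+5280+25·4·6=5880; k=2: 2400+6336+25·24·6=12336; k=3: 8624+0+25·44·6=15224 → min 5880 | A₂..A₅: k=2: 0+10800+4·24·31=13776; k=3: 4224+8184+4·44·31=17864; k=4: 5280+0+4·6·31=6024 → min 6024.
Top-level splits: k=1: (A₁..A₁)·(A₂..A₅) → 0+6024+25·4·31 = 9124; k=2: (A₁..A₂)·(A₃..A₅) → 2400+10800+25·24·31 = 31800; k=3: (A₁..A₃)·(A₄..A₅) → 8624+8184+25·44·31 = 50908; k=4: (A₁..A₄)·(A₅..A₅) → 5880+0+25·6·31 = 10530.
Best split is after A₁, i.e. k = 1.

1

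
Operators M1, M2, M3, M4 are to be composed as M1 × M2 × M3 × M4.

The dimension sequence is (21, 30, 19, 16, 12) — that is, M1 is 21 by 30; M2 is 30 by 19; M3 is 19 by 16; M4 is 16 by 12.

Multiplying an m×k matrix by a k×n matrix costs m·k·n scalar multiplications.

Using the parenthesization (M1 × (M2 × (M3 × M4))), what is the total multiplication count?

(M3 × M4): 19×16 by 16×12 → 19×12, cost 19·16·12 = 3648
(M2 × (M3 × M4)): 30×19 by 19×12 → 30×12, cost 30·19·12 = 6840; cumulative 10488
(M1 × (M2 × (M3 × M4))): 21×30 by 30×12 → 21×12, cost 21·30·12 = 7560; cumulative 18048
Total: 18048 scalar multiplications.

18048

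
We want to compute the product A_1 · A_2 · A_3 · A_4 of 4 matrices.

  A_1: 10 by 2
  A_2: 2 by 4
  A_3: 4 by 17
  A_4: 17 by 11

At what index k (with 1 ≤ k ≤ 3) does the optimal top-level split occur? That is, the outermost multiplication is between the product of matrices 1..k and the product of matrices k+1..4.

1

Adjacent pairs: A_1A_2 = 10·2·4 = 80; A_2A_3 = 2·4·17 = 136; A_3A_4 = 4·17·11 = 748.
Length 3: A_1..A_3: k=1: 0+136+10·2·17=476; k=2: 80+0+10·4·17=760 → min 476 | A_2..A_4: k=2: 0+748+2·4·11=836; k=3: 136+0+2·17·11=510 → min 510.
Top-level splits: k=1: (A_1..A_1)·(A_2..A_4) → 0+510+10·2·11 = 730; k=2: (A_1..A_2)·(A_3..A_4) → 80+748+10·4·11 = 1268; k=3: (A_1..A_3)·(A_4..A_4) → 476+0+10·17·11 = 2346.
Best split is after A_1, i.e. k = 1.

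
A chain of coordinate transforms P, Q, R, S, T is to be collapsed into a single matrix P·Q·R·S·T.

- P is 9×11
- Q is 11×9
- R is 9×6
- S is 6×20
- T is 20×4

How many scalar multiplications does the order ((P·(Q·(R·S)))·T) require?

5760

(R·S): 9×6 by 6×20 → 9×20, cost 9·6·20 = 1080
(Q·(R·S)): 11×9 by 9×20 → 11×20, cost 11·9·20 = 1980; cumulative 3060
(P·(Q·(R·S))): 9×11 by 11×20 → 9×20, cost 9·11·20 = 1980; cumulative 5040
((P·(Q·(R·S)))·T): 9×20 by 20×4 → 9×4, cost 9·20·4 = 720; cumulative 5760
Total: 5760 scalar multiplications.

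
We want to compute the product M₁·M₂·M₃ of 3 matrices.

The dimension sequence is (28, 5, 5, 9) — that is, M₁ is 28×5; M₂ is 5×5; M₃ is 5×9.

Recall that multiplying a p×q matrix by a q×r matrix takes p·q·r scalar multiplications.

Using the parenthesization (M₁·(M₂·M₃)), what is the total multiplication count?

(M₂·M₃): 5×5 by 5×9 → 5×9, cost 5·5·9 = 225
(M₁·(M₂·M₃)): 28×5 by 5×9 → 28×9, cost 28·5·9 = 1260; cumulative 1485
Total: 1485 scalar multiplications.

1485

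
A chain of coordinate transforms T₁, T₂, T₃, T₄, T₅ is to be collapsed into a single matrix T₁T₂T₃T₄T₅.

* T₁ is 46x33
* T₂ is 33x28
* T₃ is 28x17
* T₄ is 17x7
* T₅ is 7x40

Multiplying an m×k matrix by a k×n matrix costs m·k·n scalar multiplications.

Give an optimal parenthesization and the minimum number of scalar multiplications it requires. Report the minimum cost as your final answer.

Adjacent pairs: T₁T₂ = 46·33·28 = 42504; T₂T₃ = 33·28·17 = 15708; T₃T₄ = 28·17·7 = 3332; T₄T₅ = 17·7·40 = 4760.
Length 3: T₁..T₃: k=1: 0+15708+46·33·17=41514; k=2: 42504+0+46·28·17=64400 → min 41514 | T₂..T₄: k=2: 0+3332+33·28·7=9800; k=3: 15708+0+33·17·7=19635 → min 9800 | T₃..T₅: k=3: 0+4760+28·17·40=23800; k=4: 3332+0+28·7·40=11172 → min 11172.
Length 4: T₁..T₄: k=1: 0+9800+46·33·7=20426; k=2: 42504+3332+46·28·7=54852; k=3: 41514+0+46·17·7=46988 → min 20426 | T₂..T₅: k=2: 0+11172+33·28·40=48132; k=3: 15708+4760+33·17·40=42908; k=4: 9800+0+33·7·40=19040 → min 19040.
Length 5: T₁..T₅: k=1: 0+19040+46·33·40=79760; k=2: 42504+11172+46·28·40=105196; k=3: 41514+4760+46·17·40=77554; k=4: 20426+0+46·7·40=33306 → min 33306.
Optimal parenthesization: ((T₁(T₂(T₃T₄)))T₅) with cost 33306.

33306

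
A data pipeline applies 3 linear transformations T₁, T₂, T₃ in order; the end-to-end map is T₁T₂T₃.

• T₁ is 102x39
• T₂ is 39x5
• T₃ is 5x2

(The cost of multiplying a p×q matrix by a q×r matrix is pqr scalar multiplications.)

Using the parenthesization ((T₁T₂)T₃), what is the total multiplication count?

20910

(T₁T₂): 102×39 by 39×5 → 102×5, cost 102·39·5 = 19890
((T₁T₂)T₃): 102×5 by 5×2 → 102×2, cost 102·5·2 = 1020; cumulative 20910
Total: 20910 scalar multiplications.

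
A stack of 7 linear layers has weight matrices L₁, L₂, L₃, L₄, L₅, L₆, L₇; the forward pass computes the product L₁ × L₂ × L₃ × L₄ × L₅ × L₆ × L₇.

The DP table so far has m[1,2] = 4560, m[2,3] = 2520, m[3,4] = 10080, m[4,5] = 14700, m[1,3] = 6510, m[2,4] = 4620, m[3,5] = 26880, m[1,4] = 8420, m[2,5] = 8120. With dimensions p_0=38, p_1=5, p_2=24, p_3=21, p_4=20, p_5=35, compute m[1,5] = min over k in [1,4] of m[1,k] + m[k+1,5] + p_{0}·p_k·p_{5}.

14770

m[1,5] = min over k∈[1,4] of m[1,k]+m[k+1,5]+p_{0}·p_k·p_{5}.
k=1: 0 + 8120 + 38·5·35 = 14770; k=2: 4560 + 26880 + 38·24·35 = 63360; k=3: 6510 + 14700 + 38·21·35 = 49140; k=4: 8420 + 0 + 38·20·35 = 35020.
Minimum: 14770 at k=1.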